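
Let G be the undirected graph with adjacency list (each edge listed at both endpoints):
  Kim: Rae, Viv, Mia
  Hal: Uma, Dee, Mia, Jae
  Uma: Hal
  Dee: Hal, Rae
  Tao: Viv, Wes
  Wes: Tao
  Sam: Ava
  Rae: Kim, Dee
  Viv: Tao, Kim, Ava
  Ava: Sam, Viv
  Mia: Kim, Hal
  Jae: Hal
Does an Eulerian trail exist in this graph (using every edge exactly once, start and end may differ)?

No

Degrees: Kim:3, Hal:4, Uma:1, Dee:2, Tao:2, Wes:1, Sam:1, Rae:2, Viv:3, Ava:2, Mia:2, Jae:1
Odd-degree vertices: Kim, Uma, Wes, Sam, Viv, Jae (6 total).
An Eulerian trail requires 0 or 2 odd-degree vertices; here there are 6.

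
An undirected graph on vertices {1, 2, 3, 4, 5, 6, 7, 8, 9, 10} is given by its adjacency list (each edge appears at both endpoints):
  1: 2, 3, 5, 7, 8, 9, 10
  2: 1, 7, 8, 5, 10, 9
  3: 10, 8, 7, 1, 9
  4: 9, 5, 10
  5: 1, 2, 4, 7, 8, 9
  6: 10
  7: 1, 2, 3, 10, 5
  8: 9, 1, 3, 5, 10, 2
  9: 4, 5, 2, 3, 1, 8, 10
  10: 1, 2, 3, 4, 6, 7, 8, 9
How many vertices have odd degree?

Degrees: 1:7, 2:6, 3:5, 4:3, 5:6, 6:1, 7:5, 8:6, 9:7, 10:8
Odd-degree vertices: 1, 3, 4, 6, 7, 9.

6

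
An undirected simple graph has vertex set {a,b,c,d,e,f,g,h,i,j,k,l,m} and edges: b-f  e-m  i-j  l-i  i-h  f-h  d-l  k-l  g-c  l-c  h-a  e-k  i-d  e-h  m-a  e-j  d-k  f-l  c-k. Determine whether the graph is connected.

Yes

A breadth-first search from a visits a, h, m, e, f, i, k, j, l, b, d, c, g — all 13 vertices — so the graph is connected.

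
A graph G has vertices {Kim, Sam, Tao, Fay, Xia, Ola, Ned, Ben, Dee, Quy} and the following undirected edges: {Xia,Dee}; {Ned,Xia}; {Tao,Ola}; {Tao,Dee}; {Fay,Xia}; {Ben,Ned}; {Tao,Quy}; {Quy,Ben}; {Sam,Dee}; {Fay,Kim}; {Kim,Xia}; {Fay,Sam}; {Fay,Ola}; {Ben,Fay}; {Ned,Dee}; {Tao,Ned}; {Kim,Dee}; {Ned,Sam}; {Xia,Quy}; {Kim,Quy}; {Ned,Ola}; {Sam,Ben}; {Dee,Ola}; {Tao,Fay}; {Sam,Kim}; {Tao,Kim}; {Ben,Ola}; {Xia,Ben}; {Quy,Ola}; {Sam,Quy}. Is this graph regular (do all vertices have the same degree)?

Yes

Degrees: Kim:6, Sam:6, Tao:6, Fay:6, Xia:6, Ola:6, Ned:6, Ben:6, Dee:6, Quy:6
All degrees equal 6; the graph is regular.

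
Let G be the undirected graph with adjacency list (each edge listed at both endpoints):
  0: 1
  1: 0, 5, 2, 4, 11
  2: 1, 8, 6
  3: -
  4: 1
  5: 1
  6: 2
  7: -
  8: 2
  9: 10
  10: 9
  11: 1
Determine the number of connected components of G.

Component: {3}
Component: {7}
Component: {9, 10}
Component: {0, 1, 2, 4, 5, 6, 8, 11}

4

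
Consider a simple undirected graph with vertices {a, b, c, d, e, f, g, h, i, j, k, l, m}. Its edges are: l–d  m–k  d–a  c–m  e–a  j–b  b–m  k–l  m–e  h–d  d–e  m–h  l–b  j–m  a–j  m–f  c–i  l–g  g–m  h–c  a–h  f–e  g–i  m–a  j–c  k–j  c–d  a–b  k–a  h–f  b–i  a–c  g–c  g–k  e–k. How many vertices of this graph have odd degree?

Degrees: a:8, b:5, c:7, d:5, e:5, f:3, g:5, h:5, i:3, j:5, k:6, l:4, m:9
Odd-degree vertices: b, c, d, e, f, g, h, i, j, m.

10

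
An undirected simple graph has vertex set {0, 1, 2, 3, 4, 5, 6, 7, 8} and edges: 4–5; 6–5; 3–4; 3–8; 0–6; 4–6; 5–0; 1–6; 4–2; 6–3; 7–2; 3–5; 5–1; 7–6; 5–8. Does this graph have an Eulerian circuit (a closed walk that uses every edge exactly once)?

Degrees: 0:2, 1:2, 2:2, 3:4, 4:4, 5:6, 6:6, 7:2, 8:2
All degrees are even and the non-isolated vertices are connected — an Eulerian circuit exists.

Yes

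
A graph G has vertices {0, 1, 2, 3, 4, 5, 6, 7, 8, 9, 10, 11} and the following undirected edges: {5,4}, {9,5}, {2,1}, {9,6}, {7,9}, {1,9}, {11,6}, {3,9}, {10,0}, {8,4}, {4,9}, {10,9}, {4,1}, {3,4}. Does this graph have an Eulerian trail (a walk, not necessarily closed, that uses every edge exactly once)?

Degrees: 0:1, 1:3, 2:1, 3:2, 4:5, 5:2, 6:2, 7:1, 8:1, 9:7, 10:2, 11:1
Odd-degree vertices: 0, 1, 2, 4, 7, 8, 9, 11 (8 total).
With 8 odd-degree vertices (more than two), no single trail can use every edge.

No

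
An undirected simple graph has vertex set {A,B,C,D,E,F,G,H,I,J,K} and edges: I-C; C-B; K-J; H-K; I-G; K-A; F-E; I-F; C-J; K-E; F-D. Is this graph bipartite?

Partition the vertices as {C, F, G, K} vs {A, B, D, E, H, I, J}. Each listed edge has one endpoint in each part, so the graph is bipartite.

Yes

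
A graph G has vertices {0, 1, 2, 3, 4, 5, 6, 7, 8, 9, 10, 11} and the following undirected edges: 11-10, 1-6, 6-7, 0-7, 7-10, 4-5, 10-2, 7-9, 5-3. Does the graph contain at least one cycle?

No

The graph has 12 vertices, 9 edges, and 3 connected components.
A forest on 12 vertices with 3 components has exactly 9 edges, which matches — so no cycle.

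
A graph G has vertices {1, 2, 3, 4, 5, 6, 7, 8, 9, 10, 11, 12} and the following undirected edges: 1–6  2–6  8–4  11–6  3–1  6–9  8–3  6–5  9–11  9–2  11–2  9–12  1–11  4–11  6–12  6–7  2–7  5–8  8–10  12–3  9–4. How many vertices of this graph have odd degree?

8

Degrees: 1:3, 2:4, 3:3, 4:3, 5:2, 6:7, 7:2, 8:4, 9:5, 10:1, 11:5, 12:3
Odd-degree vertices: 1, 3, 4, 6, 9, 10, 11, 12.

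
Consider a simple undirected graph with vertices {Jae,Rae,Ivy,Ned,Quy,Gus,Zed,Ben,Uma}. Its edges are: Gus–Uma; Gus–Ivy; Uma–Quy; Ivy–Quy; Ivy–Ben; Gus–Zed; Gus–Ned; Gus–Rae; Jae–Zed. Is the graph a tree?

No

|V| = 9, |E| = 9.
Connected but with 9 > 8 edges, so it has a cycle and is not a tree.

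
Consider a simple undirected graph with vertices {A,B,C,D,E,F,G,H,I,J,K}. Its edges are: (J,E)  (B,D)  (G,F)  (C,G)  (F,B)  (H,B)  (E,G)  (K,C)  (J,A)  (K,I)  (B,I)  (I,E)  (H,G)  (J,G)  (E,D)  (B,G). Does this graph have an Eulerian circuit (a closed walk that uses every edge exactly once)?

Degrees: A:1, B:5, C:2, D:2, E:4, F:2, G:6, H:2, I:3, J:3, K:2
Vertices with odd degree: A, B, I, J. An Eulerian circuit requires all degrees even.

No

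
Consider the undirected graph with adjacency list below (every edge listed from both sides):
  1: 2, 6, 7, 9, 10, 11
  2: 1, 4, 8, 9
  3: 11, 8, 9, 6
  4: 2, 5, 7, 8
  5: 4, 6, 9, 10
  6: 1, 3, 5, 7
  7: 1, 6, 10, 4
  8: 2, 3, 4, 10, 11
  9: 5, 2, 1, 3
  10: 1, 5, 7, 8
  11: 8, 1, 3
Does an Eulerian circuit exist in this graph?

Degrees: 1:6, 2:4, 3:4, 4:4, 5:4, 6:4, 7:4, 8:5, 9:4, 10:4, 11:3
Vertices with odd degree: 8, 11. An Eulerian circuit requires all degrees even.

No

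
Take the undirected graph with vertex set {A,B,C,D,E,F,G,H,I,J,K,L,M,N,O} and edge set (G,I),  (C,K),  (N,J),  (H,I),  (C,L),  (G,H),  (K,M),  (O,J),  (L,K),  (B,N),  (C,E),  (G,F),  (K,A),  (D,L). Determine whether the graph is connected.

No

Component: {B, J, N, O}
Component: {F, G, H, I}
Component: {A, C, D, E, K, L, M}
No edge joins these 3 groups, so the graph is disconnected.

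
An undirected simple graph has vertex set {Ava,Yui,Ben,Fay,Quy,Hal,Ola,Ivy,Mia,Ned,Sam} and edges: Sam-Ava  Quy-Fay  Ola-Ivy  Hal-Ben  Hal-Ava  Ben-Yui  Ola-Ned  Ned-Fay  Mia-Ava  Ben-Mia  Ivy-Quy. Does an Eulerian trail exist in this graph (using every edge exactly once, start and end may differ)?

No

Degrees: Ava:3, Yui:1, Ben:3, Fay:2, Quy:2, Hal:2, Ola:2, Ivy:2, Mia:2, Ned:2, Sam:1
Odd-degree vertices: Ava, Yui, Ben, Sam (4 total).
An Eulerian trail requires 0 or 2 odd-degree vertices; here there are 4.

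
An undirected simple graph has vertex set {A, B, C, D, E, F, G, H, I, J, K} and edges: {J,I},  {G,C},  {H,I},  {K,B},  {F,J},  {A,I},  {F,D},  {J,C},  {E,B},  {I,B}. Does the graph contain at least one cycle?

|V| = 11, |E| = 10, number of components = 1.
A forest on 11 vertices with 1 component has exactly 10 edges, which matches — so no cycle.

No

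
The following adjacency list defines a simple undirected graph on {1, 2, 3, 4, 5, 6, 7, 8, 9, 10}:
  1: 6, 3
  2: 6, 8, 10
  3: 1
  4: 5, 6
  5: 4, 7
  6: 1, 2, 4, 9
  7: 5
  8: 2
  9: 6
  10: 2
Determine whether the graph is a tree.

The graph has 10 vertices and 9 edges.
It is connected with exactly 9 edges, hence acyclic — it is a tree.

Yes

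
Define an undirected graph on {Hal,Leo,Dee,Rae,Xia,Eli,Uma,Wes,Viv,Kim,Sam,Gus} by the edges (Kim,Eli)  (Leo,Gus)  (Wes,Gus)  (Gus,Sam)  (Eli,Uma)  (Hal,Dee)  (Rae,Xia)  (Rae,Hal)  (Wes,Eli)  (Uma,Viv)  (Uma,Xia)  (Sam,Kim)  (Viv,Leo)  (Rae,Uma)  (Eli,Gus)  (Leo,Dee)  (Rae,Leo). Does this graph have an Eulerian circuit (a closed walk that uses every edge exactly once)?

Degrees: Hal:2, Leo:4, Dee:2, Rae:4, Xia:2, Eli:4, Uma:4, Wes:2, Viv:2, Kim:2, Sam:2, Gus:4
All degrees are even and the non-isolated vertices are connected — an Eulerian circuit exists.

Yes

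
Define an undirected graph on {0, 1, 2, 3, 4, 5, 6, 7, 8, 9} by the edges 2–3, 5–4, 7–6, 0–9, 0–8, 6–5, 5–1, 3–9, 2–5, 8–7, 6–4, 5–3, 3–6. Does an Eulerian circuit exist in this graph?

No

Degrees: 0:2, 1:1, 2:2, 3:4, 4:2, 5:5, 6:4, 7:2, 8:2, 9:2
1, 5 have odd degree; an Eulerian circuit needs every degree to be even, so none exists.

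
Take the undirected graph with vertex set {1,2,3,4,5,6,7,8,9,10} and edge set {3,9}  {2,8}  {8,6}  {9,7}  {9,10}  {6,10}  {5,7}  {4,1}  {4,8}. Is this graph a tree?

|V| = 10, |E| = 9.
Connected and |E| = |V| - 1, which characterizes a tree.

Yes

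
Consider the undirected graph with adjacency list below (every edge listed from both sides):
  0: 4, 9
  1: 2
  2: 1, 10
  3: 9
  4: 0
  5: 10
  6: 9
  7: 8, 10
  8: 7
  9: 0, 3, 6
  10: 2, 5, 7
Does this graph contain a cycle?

No

|V| = 11, |E| = 9, number of components = 2.
Since 9 = 11 - 2, the graph is a forest and contains no cycle.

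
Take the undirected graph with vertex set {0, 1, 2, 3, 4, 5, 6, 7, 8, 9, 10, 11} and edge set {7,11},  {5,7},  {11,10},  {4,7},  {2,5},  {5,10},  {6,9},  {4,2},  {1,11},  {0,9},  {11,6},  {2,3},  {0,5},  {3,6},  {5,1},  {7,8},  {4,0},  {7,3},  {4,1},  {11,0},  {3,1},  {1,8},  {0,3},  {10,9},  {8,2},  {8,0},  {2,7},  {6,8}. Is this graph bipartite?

The cycle 7-2-5-7 has length 3, which is odd, so the graph is not bipartite.

No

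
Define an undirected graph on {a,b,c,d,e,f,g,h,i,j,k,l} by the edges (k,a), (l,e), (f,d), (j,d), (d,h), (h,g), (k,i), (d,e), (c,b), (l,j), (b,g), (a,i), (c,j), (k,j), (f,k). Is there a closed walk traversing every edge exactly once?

Degrees: a:2, b:2, c:2, d:4, e:2, f:2, g:2, h:2, i:2, j:4, k:4, l:2
All degrees are even and the non-isolated vertices are connected — an Eulerian circuit exists.

Yes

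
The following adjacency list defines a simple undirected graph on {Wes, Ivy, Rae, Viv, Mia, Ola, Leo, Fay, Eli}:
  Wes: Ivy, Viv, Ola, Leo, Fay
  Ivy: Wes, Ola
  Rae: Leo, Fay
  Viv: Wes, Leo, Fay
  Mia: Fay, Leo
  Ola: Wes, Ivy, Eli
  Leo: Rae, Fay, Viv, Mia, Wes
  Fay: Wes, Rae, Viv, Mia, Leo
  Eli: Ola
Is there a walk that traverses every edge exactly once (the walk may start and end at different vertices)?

Degrees: Wes:5, Ivy:2, Rae:2, Viv:3, Mia:2, Ola:3, Leo:5, Fay:5, Eli:1
Odd-degree vertices: Wes, Viv, Ola, Leo, Fay, Eli (6 total).
With 6 odd-degree vertices (more than two), no single trail can use every edge.

No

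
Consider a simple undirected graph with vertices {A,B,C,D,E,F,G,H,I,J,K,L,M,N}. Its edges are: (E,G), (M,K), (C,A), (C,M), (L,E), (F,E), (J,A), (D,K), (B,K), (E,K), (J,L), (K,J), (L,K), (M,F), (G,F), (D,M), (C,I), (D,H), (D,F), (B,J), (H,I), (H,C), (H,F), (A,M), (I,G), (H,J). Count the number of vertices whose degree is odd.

8

Degrees: A:3, B:2, C:4, D:4, E:4, F:5, G:3, H:5, I:3, J:5, K:6, L:3, M:5, N:0
Odd-degree vertices: A, F, G, H, I, J, L, M.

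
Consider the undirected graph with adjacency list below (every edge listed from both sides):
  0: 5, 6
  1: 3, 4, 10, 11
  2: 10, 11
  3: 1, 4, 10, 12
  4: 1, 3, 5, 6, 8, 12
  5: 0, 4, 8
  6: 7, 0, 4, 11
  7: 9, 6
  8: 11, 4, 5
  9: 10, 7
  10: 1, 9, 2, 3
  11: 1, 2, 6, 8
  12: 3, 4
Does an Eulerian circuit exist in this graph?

Degrees: 0:2, 1:4, 2:2, 3:4, 4:6, 5:3, 6:4, 7:2, 8:3, 9:2, 10:4, 11:4, 12:2
Vertices with odd degree: 5, 8. An Eulerian circuit requires all degrees even.

No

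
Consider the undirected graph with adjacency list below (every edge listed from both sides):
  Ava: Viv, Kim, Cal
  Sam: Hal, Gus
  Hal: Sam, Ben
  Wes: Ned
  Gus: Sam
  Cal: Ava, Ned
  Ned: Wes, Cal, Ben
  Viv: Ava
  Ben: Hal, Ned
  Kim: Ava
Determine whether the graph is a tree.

The graph has 10 vertices and 9 edges.
It is connected with exactly 9 edges, hence acyclic — it is a tree.

Yes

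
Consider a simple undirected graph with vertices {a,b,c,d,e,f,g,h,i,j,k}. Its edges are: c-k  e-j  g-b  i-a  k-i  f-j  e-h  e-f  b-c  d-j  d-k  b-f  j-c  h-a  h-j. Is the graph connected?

Starting from a and exploring outward reaches every vertex (a, h, i, e, j, k, f, d, c, b, g); the graph is connected.

Yes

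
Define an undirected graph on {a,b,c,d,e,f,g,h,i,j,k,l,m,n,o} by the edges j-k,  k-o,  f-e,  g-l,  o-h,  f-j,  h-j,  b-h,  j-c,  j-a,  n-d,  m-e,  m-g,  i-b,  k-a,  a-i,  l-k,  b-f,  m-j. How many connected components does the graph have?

Component: {d, n}
Component: {a, b, c, e, f, g, h, i, j, k, l, m, o}

2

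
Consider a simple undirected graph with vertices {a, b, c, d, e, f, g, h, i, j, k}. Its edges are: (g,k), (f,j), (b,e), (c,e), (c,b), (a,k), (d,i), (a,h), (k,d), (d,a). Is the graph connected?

Component: {f, j}
Component: {b, c, e}
Component: {a, d, g, h, i, k}
No edge joins these 3 groups, so the graph is disconnected.

No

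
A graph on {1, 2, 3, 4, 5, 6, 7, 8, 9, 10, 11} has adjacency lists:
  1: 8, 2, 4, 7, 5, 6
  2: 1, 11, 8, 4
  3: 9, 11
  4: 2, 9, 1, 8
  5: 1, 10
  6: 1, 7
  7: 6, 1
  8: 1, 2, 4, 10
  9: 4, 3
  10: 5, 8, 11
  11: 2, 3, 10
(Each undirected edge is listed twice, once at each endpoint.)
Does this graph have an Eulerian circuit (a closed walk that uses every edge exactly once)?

Degrees: 1:6, 2:4, 3:2, 4:4, 5:2, 6:2, 7:2, 8:4, 9:2, 10:3, 11:3
10, 11 have odd degree; an Eulerian circuit needs every degree to be even, so none exists.

No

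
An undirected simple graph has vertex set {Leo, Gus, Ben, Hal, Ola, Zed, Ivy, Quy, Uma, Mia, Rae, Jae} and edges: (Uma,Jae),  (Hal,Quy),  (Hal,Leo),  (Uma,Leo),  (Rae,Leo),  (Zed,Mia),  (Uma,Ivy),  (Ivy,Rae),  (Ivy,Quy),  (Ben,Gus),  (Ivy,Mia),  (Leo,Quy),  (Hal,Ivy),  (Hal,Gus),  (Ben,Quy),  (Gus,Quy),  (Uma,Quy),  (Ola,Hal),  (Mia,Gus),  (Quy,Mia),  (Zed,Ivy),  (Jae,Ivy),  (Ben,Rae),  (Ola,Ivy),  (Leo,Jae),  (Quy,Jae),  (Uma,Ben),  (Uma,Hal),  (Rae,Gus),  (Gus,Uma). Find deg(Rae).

Neighbors of Rae: Leo, Gus, Ben, Ivy.

4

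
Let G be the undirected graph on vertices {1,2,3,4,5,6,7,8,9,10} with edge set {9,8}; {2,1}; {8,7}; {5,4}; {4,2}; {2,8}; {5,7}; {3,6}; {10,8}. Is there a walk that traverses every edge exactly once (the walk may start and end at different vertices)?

Degrees: 1:1, 2:3, 3:1, 4:2, 5:2, 6:1, 7:2, 8:4, 9:1, 10:1
Odd-degree vertices: 1, 2, 3, 6, 9, 10 (6 total).
An Eulerian trail requires 0 or 2 odd-degree vertices; here there are 6.

No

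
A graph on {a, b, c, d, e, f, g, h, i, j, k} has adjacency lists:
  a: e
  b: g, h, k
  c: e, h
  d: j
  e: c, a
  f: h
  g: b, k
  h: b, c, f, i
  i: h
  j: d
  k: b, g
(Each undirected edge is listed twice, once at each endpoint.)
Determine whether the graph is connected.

Component: {d, j}
Component: {a, b, c, e, f, g, h, i, k}
There are 2 separate components, so the graph is not connected.

No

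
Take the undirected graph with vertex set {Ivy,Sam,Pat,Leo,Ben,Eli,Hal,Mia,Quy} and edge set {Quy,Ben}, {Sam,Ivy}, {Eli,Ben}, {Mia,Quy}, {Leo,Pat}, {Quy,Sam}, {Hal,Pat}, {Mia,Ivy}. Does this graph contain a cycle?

Yes

|V| = 9, |E| = 8, number of components = 2.
Since 8 > 9 - 2, a cycle must exist; for instance Ivy-Mia-Quy-Sam-Ivy.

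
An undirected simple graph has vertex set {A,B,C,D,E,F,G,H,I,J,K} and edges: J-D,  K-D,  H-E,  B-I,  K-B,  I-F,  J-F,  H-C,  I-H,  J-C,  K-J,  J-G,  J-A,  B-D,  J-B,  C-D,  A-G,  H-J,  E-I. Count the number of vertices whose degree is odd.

Degrees: A:2, B:4, C:3, D:4, E:2, F:2, G:2, H:4, I:4, J:8, K:3
Odd-degree vertices: C, K.

2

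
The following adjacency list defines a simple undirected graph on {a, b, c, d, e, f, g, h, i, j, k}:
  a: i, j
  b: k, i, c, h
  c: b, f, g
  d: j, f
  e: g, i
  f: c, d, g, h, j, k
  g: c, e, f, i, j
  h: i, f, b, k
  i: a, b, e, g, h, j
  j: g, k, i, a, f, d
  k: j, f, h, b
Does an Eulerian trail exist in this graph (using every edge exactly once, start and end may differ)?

Degrees: a:2, b:4, c:3, d:2, e:2, f:6, g:5, h:4, i:6, j:6, k:4
Odd-degree vertices: c, g (2 total).
The non-isolated vertices are connected and exactly 2 have odd degree, so an Eulerian trail exists (from c to g).

Yes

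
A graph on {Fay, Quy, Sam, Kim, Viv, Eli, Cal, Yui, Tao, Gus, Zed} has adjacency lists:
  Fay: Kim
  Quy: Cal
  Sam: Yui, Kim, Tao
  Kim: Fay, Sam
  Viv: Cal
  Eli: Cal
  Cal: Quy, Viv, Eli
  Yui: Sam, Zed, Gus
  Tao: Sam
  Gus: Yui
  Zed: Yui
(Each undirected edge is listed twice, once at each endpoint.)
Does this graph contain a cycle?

The graph has 11 vertices, 9 edges, and 2 connected components.
Since 9 = 11 - 2, the graph is a forest and contains no cycle.

No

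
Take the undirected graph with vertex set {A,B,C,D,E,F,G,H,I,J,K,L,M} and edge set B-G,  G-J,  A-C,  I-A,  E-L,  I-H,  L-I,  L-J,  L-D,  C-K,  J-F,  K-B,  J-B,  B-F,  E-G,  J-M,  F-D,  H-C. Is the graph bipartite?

No

The cycle G-B-J-G has length 3, which is odd, so the graph is not bipartite.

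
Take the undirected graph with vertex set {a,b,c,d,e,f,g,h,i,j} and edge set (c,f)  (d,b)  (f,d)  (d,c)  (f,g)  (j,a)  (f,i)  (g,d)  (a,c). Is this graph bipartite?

No

d-f-c-d is an odd cycle (length 3), and a bipartite graph can contain only even cycles.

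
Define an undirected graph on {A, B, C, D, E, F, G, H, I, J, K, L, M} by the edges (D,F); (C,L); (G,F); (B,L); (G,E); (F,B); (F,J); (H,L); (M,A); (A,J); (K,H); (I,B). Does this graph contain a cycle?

No

|V| = 13, |E| = 12, number of components = 1.
Since 12 = 13 - 1, the graph is a forest and contains no cycle.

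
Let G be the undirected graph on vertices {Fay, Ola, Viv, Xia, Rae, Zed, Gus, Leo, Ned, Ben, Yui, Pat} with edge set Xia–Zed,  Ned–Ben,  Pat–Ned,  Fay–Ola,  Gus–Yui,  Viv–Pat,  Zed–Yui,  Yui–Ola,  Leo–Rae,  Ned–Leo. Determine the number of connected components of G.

Component: {Fay, Ola, Xia, Zed, Gus, Yui}
Component: {Viv, Rae, Leo, Ned, Ben, Pat}

2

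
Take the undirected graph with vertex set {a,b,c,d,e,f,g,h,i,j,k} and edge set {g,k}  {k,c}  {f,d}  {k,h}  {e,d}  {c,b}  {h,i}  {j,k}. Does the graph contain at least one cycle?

No

The graph has 11 vertices, 8 edges, and 3 connected components.
Since 8 = 11 - 3, the graph is a forest and contains no cycle.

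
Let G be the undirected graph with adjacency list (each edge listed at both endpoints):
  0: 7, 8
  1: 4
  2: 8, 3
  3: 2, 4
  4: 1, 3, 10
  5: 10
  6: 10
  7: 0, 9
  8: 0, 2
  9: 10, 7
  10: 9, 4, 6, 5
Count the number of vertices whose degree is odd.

4

Degrees: 0:2, 1:1, 2:2, 3:2, 4:3, 5:1, 6:1, 7:2, 8:2, 9:2, 10:4
Odd-degree vertices: 1, 4, 5, 6.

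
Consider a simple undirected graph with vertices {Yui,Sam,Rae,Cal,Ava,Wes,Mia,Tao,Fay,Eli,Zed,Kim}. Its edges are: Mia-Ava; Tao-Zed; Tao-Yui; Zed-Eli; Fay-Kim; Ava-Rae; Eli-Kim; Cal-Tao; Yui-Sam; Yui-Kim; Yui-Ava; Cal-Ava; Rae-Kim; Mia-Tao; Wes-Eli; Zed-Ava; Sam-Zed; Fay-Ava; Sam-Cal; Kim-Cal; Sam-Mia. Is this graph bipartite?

Yui-Ava-Zed-Eli-Kim-Yui is an odd cycle (length 5), and a bipartite graph can contain only even cycles.

No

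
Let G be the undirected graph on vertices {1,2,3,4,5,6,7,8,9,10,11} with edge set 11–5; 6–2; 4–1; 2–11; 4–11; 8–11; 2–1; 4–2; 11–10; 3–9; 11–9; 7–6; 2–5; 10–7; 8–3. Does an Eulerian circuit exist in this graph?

No

Degrees: 1:2, 2:5, 3:2, 4:3, 5:2, 6:2, 7:2, 8:2, 9:2, 10:2, 11:6
Vertices with odd degree: 2, 4. An Eulerian circuit requires all degrees even.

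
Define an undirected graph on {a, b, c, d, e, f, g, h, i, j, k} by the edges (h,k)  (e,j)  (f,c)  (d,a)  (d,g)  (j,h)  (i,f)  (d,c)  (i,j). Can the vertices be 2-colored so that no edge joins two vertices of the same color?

A valid 2-coloring puts {b, d, f, j, k} on one side and {a, c, e, g, h, i} on the other; every edge crosses between the two sides.

Yes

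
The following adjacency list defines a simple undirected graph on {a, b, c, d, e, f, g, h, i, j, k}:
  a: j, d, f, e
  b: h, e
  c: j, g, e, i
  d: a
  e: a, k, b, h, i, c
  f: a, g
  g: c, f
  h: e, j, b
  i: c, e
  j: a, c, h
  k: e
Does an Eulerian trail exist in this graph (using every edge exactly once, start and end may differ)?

Degrees: a:4, b:2, c:4, d:1, e:6, f:2, g:2, h:3, i:2, j:3, k:1
Odd-degree vertices: d, h, j, k (4 total).
An Eulerian trail requires 0 or 2 odd-degree vertices; here there are 4.

No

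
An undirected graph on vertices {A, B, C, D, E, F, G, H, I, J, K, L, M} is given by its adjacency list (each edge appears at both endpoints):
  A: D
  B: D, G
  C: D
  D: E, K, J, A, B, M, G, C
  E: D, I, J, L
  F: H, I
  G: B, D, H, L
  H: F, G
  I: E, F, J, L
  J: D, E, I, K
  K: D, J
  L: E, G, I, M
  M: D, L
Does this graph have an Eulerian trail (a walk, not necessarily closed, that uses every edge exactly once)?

Yes

Degrees: A:1, B:2, C:1, D:8, E:4, F:2, G:4, H:2, I:4, J:4, K:2, L:4, M:2
Odd-degree vertices: A, C (2 total).
With 2 odd-degree vertices and all edges in one connected piece, an Eulerian trail exists (from A to C).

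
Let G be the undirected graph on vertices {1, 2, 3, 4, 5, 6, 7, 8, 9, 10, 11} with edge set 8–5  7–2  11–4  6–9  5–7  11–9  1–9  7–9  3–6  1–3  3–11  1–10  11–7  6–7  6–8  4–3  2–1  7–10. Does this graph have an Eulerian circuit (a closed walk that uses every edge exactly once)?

Yes

Degrees: 1:4, 2:2, 3:4, 4:2, 5:2, 6:4, 7:6, 8:2, 9:4, 10:2, 11:4
All degrees are even and the non-isolated vertices are connected — an Eulerian circuit exists.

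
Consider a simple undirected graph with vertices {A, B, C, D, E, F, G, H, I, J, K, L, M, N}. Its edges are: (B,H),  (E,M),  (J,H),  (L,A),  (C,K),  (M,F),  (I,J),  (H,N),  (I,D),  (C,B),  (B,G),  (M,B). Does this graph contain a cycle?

No

The graph has 14 vertices, 12 edges, and 2 connected components.
Since 12 = 14 - 2, the graph is a forest and contains no cycle.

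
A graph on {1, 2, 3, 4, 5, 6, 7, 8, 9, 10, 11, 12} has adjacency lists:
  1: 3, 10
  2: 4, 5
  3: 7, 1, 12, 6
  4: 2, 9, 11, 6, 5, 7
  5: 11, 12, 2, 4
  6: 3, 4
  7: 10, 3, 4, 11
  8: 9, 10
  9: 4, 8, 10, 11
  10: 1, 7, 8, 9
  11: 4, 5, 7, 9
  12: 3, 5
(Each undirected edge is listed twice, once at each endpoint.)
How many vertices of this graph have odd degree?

Degrees: 1:2, 2:2, 3:4, 4:6, 5:4, 6:2, 7:4, 8:2, 9:4, 10:4, 11:4, 12:2
Odd-degree vertices: none.

0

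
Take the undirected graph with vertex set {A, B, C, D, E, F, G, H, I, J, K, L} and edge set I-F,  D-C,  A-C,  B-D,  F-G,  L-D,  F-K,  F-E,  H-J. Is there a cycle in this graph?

No

The graph has 12 vertices, 9 edges, and 3 connected components.
A forest on 12 vertices with 3 components has exactly 9 edges, which matches — so no cycle.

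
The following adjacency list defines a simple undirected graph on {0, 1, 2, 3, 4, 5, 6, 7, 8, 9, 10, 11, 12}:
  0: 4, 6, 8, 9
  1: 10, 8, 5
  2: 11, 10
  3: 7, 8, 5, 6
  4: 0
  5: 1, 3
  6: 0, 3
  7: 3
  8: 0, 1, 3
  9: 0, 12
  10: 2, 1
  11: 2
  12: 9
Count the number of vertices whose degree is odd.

Degrees: 0:4, 1:3, 2:2, 3:4, 4:1, 5:2, 6:2, 7:1, 8:3, 9:2, 10:2, 11:1, 12:1
Odd-degree vertices: 1, 4, 7, 8, 11, 12.

6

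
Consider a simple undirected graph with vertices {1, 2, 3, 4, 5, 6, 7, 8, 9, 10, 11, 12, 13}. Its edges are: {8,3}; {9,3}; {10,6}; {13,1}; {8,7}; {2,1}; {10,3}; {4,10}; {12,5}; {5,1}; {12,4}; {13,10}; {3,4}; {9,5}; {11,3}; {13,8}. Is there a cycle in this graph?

|V| = 13, |E| = 16, number of components = 1.
One cycle is 3-10-13-8-3.

Yes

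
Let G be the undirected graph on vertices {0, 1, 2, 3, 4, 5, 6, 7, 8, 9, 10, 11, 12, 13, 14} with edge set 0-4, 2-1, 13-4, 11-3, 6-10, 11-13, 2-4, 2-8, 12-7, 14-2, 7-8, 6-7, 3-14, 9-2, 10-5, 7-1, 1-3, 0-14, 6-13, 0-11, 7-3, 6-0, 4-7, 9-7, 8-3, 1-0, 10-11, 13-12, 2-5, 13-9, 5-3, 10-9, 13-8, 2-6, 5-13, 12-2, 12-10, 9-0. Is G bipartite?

The cycle 1-7-3-1 has length 3, which is odd, so the graph is not bipartite.

No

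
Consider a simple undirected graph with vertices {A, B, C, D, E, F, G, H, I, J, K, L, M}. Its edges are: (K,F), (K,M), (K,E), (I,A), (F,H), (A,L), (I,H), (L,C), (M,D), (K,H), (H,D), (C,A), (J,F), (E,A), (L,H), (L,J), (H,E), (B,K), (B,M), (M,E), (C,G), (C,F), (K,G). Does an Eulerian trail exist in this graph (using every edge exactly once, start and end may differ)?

Yes

Degrees: A:4, B:2, C:4, D:2, E:4, F:4, G:2, H:6, I:2, J:2, K:6, L:4, M:4
Odd-degree vertices: none (0 total).
The non-isolated vertices are connected and exactly 0 have odd degree, so an Eulerian trail exists.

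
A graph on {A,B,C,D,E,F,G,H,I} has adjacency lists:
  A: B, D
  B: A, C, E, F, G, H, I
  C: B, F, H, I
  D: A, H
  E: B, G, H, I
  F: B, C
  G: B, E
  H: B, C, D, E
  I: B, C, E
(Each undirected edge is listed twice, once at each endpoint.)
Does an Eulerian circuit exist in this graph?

Degrees: A:2, B:7, C:4, D:2, E:4, F:2, G:2, H:4, I:3
Vertices with odd degree: B, I. An Eulerian circuit requires all degrees even.

No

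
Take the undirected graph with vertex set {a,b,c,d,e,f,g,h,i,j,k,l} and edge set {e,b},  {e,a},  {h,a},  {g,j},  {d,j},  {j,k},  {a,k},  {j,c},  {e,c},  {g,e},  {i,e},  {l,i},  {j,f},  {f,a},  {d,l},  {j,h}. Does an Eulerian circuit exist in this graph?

No

Degrees: a:4, b:1, c:2, d:2, e:5, f:2, g:2, h:2, i:2, j:6, k:2, l:2
b, e have odd degree; an Eulerian circuit needs every degree to be even, so none exists.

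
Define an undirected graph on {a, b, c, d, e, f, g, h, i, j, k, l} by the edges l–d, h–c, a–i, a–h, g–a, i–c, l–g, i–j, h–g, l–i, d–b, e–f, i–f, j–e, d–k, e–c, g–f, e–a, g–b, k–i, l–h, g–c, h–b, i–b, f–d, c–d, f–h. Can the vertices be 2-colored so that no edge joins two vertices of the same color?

g-h-l-g is an odd cycle (length 3), and a bipartite graph can contain only even cycles.

No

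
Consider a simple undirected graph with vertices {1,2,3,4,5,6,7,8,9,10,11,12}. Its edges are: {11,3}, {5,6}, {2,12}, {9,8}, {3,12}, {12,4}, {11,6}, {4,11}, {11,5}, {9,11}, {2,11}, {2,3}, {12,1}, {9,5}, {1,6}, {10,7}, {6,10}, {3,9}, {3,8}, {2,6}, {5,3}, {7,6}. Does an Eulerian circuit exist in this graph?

Degrees: 1:2, 2:4, 3:6, 4:2, 5:4, 6:6, 7:2, 8:2, 9:4, 10:2, 11:6, 12:4
All degrees are even and the non-isolated vertices are connected — an Eulerian circuit exists.

Yes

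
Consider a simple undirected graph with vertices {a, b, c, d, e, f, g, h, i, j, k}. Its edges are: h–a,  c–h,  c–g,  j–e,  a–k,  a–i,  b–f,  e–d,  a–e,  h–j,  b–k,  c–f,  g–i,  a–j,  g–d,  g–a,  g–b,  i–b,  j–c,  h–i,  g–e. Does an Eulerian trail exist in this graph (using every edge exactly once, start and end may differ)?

Yes

Degrees: a:6, b:4, c:4, d:2, e:4, f:2, g:6, h:4, i:4, j:4, k:2
Odd-degree vertices: none (0 total).
With 0 odd-degree vertices and all edges in one connected piece, an Eulerian trail exists.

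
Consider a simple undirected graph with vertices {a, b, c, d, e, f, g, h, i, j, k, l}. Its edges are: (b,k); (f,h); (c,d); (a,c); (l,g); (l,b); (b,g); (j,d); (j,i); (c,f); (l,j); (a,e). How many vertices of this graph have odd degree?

8

Degrees: a:2, b:3, c:3, d:2, e:1, f:2, g:2, h:1, i:1, j:3, k:1, l:3
Odd-degree vertices: b, c, e, h, i, j, k, l.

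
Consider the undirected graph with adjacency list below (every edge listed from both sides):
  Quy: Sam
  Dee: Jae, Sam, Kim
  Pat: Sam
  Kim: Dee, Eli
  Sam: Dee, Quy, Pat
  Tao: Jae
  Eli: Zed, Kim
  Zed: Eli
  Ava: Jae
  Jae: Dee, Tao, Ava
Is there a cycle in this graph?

|V| = 10, |E| = 9, number of components = 1.
A forest on 10 vertices with 1 component has exactly 9 edges, which matches — so no cycle.

No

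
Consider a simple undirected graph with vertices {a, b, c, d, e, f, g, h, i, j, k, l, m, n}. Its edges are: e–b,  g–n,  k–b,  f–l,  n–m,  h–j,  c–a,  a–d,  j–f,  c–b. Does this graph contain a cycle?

The graph has 14 vertices, 10 edges, and 4 connected components.
Since 10 = 14 - 4, the graph is a forest and contains no cycle.

No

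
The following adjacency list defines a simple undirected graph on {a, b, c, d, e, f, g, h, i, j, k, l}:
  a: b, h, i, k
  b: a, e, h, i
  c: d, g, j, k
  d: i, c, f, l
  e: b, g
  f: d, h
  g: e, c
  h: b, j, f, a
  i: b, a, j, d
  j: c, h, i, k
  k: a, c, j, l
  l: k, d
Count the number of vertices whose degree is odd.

0

Degrees: a:4, b:4, c:4, d:4, e:2, f:2, g:2, h:4, i:4, j:4, k:4, l:2
Odd-degree vertices: none.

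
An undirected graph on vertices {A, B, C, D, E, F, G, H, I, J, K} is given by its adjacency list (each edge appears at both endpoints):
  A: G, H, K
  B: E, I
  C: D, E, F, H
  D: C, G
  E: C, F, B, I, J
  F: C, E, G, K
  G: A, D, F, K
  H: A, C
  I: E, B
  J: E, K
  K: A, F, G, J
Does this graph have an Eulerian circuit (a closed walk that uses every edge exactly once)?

No

Degrees: A:3, B:2, C:4, D:2, E:5, F:4, G:4, H:2, I:2, J:2, K:4
A, E have odd degree; an Eulerian circuit needs every degree to be even, so none exists.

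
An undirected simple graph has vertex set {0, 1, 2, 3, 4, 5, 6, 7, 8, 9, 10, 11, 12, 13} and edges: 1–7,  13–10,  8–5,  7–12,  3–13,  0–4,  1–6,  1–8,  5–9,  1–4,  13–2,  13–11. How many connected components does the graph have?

Component: {2, 3, 10, 11, 13}
Component: {0, 1, 4, 5, 6, 7, 8, 9, 12}

2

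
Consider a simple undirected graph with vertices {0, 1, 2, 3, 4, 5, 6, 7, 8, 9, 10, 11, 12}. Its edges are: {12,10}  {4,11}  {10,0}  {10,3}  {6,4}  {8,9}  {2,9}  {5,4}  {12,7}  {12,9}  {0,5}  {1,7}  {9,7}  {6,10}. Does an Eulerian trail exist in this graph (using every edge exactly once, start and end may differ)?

Degrees: 0:2, 1:1, 2:1, 3:1, 4:3, 5:2, 6:2, 7:3, 8:1, 9:4, 10:4, 11:1, 12:3
Odd-degree vertices: 1, 2, 3, 4, 7, 8, 11, 12 (8 total).
With 8 odd-degree vertices (more than two), no single trail can use every edge.

No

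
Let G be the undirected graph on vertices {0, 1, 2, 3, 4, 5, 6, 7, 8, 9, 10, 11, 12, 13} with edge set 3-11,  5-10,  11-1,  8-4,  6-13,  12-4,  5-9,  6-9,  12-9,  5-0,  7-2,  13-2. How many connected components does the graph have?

2

Component: {1, 3, 11}
Component: {0, 2, 4, 5, 6, 7, 8, 9, 10, 12, 13}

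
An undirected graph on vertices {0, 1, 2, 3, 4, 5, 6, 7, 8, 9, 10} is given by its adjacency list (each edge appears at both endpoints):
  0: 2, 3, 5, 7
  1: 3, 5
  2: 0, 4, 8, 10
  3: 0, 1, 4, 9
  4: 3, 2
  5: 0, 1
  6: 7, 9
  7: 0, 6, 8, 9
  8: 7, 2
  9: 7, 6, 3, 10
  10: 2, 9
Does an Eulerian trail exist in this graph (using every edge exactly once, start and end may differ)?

Degrees: 0:4, 1:2, 2:4, 3:4, 4:2, 5:2, 6:2, 7:4, 8:2, 9:4, 10:2
Odd-degree vertices: none (0 total).
With 0 odd-degree vertices and all edges in one connected piece, an Eulerian trail exists.

Yes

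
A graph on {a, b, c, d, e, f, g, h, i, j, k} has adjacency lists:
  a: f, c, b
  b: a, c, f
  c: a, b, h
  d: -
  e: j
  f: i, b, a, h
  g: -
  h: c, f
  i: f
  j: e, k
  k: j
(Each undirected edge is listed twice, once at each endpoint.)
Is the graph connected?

No

Component: {d}
Component: {g}
Component: {e, j, k}
Component: {a, b, c, f, h, i}
No edge joins these 4 groups, so the graph is disconnected.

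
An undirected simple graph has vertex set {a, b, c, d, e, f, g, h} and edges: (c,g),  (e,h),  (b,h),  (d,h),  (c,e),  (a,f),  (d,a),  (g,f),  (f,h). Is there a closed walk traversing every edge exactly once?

Degrees: a:2, b:1, c:2, d:2, e:2, f:3, g:2, h:4
Vertices with odd degree: b, f. An Eulerian circuit requires all degrees even.

No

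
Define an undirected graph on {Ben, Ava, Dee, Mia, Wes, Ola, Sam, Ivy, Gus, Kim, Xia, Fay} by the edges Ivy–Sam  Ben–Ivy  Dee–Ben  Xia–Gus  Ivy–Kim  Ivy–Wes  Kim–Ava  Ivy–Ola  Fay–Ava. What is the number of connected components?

Component: {Mia}
Component: {Gus, Xia}
Component: {Ben, Ava, Dee, Wes, Ola, Sam, Ivy, Kim, Fay}

3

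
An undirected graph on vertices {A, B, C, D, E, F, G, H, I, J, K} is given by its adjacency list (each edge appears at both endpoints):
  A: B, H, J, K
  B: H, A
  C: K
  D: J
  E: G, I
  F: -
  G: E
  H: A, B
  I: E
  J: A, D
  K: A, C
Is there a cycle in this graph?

The graph has 11 vertices, 9 edges, and 3 connected components.
One cycle is A-H-B-A.

Yes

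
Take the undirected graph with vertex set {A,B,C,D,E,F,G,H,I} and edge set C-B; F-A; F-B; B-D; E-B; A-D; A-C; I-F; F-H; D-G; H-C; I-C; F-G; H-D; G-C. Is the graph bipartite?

Yes

Color {C, D, E, F} black and {A, B, G, H, I} white. No edge joins two same-colored vertices, so the graph is bipartite.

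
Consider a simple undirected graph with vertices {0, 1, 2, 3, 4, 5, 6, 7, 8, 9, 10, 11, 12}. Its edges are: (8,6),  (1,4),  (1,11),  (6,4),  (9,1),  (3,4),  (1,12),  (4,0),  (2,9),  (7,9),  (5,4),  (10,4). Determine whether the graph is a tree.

Yes

|V| = 13, |E| = 12.
It is connected with exactly 12 edges, hence acyclic — it is a tree.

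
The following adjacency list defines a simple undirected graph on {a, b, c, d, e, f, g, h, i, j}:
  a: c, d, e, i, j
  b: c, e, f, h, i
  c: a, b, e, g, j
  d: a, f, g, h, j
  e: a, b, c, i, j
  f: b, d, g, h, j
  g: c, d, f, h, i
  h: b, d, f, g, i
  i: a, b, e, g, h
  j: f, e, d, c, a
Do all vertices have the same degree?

Yes

Degrees: a:5, b:5, c:5, d:5, e:5, f:5, g:5, h:5, i:5, j:5
Every vertex has degree 5, so the graph is 5-regular.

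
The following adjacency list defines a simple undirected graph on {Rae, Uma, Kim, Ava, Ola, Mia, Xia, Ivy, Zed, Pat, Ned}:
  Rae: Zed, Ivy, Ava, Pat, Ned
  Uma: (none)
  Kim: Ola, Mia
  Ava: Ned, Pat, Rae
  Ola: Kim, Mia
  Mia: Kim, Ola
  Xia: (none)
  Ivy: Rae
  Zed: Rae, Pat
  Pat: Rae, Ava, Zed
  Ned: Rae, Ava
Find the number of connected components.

4

Component: {Uma}
Component: {Xia}
Component: {Kim, Ola, Mia}
Component: {Rae, Ava, Ivy, Zed, Pat, Ned}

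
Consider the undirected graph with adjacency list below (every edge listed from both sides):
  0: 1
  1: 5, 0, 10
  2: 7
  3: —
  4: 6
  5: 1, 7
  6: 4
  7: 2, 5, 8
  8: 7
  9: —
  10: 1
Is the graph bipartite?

Partition the vertices as {1, 3, 6, 7, 9} vs {0, 2, 4, 5, 8, 10}. Each listed edge has one endpoint in each part, so the graph is bipartite.

Yes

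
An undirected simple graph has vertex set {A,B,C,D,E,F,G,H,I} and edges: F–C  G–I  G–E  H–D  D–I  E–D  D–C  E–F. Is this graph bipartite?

Partition the vertices as {A, B, D, F, G} vs {C, E, H, I}. Each listed edge has one endpoint in each part, so the graph is bipartite.

Yes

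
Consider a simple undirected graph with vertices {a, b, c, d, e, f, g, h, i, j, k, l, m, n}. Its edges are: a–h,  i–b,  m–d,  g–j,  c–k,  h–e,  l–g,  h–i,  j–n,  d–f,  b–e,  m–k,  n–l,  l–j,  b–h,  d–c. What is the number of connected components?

Component: {g, j, l, n}
Component: {a, b, e, h, i}
Component: {c, d, f, k, m}

3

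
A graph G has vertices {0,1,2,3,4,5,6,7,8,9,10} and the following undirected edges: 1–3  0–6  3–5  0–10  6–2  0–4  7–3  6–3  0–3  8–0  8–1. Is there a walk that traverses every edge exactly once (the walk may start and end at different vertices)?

No

Degrees: 0:5, 1:2, 2:1, 3:5, 4:1, 5:1, 6:3, 7:1, 8:2, 9:0, 10:1
Odd-degree vertices: 0, 2, 3, 4, 5, 6, 7, 10 (8 total).
An Eulerian trail requires 0 or 2 odd-degree vertices; here there are 8.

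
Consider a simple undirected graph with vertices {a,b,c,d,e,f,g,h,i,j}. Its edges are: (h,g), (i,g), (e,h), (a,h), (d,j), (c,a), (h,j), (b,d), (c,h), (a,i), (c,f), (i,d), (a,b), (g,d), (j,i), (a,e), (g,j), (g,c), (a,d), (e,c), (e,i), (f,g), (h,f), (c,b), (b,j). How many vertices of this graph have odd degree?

4

Degrees: a:6, b:4, c:6, d:5, e:4, f:3, g:6, h:6, i:5, j:5
Odd-degree vertices: d, f, i, j.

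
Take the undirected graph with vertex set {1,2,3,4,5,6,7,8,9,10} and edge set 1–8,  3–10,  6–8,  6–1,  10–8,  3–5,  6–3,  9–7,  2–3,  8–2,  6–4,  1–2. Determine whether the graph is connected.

Component: {7, 9}
Component: {1, 2, 3, 4, 5, 6, 8, 10}
There are 2 separate components, so the graph is not connected.

No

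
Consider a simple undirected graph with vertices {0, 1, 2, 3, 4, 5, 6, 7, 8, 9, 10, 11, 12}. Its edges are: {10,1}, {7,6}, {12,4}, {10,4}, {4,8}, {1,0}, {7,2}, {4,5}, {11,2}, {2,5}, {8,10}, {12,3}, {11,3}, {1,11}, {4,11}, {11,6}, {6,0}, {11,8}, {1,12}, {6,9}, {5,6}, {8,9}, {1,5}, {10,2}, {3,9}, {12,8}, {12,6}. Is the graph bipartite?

No

The cycle 8-4-12-8 has length 3, which is odd, so the graph is not bipartite.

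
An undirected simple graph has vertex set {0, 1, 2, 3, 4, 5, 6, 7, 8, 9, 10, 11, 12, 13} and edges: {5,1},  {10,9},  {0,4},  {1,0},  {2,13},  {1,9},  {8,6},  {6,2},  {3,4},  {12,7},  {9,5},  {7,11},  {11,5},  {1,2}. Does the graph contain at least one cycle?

Yes

|V| = 14, |E| = 14, number of components = 1.
One cycle is 1-5-9-1.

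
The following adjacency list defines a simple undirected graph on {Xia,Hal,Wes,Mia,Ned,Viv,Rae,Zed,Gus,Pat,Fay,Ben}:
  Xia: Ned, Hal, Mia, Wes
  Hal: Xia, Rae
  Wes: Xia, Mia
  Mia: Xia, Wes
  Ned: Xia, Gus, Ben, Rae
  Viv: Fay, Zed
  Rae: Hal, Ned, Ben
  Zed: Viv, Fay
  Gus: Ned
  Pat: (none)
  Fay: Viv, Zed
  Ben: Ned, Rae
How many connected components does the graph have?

Component: {Pat}
Component: {Viv, Zed, Fay}
Component: {Xia, Hal, Wes, Mia, Ned, Rae, Gus, Ben}

3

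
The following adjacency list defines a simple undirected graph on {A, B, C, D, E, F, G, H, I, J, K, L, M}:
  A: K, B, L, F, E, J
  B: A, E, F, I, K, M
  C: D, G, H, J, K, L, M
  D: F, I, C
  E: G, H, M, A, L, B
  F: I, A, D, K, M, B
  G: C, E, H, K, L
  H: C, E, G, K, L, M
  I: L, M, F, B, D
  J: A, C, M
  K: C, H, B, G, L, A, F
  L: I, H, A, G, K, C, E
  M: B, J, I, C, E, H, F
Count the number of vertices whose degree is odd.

8

Degrees: A:6, B:6, C:7, D:3, E:6, F:6, G:5, H:6, I:5, J:3, K:7, L:7, M:7
Odd-degree vertices: C, D, G, I, J, K, L, M.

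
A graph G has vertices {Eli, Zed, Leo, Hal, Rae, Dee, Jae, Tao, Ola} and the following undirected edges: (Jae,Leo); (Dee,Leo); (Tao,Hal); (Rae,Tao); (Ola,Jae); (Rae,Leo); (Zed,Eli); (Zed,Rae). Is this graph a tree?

Yes

The graph has 9 vertices and 8 edges.
It is connected with exactly 8 edges, hence acyclic — it is a tree.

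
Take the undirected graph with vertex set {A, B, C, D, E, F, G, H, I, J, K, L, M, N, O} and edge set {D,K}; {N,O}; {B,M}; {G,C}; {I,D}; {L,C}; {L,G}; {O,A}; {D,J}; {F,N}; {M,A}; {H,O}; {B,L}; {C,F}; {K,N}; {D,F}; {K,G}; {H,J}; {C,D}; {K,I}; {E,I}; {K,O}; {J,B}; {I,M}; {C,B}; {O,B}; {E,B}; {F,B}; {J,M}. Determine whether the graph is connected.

A breadth-first search from A visits A, O, M, B, N, H, K, I, J, C, L, E, F, G, D — all 15 vertices — so the graph is connected.

Yes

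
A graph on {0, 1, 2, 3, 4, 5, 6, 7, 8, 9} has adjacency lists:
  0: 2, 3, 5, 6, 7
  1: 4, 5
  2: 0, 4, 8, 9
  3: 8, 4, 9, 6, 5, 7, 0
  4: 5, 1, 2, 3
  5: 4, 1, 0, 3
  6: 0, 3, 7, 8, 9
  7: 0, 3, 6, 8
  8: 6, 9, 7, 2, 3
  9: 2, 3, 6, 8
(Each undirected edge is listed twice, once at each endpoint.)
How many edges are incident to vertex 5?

4

Neighbors of 5: 0, 1, 3, 4.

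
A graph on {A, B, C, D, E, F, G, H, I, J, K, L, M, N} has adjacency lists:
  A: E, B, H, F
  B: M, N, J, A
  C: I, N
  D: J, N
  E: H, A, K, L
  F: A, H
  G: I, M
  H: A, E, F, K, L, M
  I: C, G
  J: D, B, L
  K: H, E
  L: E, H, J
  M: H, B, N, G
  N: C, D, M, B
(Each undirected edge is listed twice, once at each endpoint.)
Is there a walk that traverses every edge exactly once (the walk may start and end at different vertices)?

Yes

Degrees: A:4, B:4, C:2, D:2, E:4, F:2, G:2, H:6, I:2, J:3, K:2, L:3, M:4, N:4
Odd-degree vertices: J, L (2 total).
With 2 odd-degree vertices and all edges in one connected piece, an Eulerian trail exists (from J to L).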